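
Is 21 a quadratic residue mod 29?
By Euler's criterion: 21^{14} ≡ 28 (mod 29). Since this equals -1 (≡ 28), 21 is not a QR.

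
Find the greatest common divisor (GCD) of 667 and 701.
1

Using the Euclidean algorithm:
667 = 0 × 701 + 667
701 = 1 × 667 + 34
667 = 19 × 34 + 21
34 = 1 × 21 + 13
21 = 1 × 13 + 8
13 = 1 × 8 + 5
8 = 1 × 5 + 3
5 = 1 × 3 + 2
3 = 1 × 2 + 1
2 = 2 × 1 + 0

GCD(667, 701) = 1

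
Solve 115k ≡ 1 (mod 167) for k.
115^(-1) ≡ 61 (mod 167). Verification: 115 × 61 = 7015 ≡ 1 (mod 167)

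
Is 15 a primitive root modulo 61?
No

To verify, check if 15^(60/q) ≢ 1 (mod 61) for each prime divisor q of 60
Divisors of 60 = 60: [1, 2, 3, 4, 5, 6, 10, 12, 15, 20, 30, 60]
  15^(60/2) = 15^30 ≡ 1 (mod 61)
  15^(60/3) = 15^20 ≡ 47 (mod 61)
  15^(60/5) = 15^12 ≡ 58 (mod 61)
Conclusion: 15 is not a primitive root modulo 61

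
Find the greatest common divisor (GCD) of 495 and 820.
5

Using the Euclidean algorithm:
495 = 0 × 820 + 495
820 = 1 × 495 + 325
495 = 1 × 325 + 170
325 = 1 × 170 + 155
170 = 1 × 155 + 15
155 = 10 × 15 + 5
15 = 3 × 5 + 0

GCD(495, 820) = 5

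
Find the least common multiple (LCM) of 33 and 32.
1056

First find GCD(33, 32) using the Euclidean algorithm:
33 = 1 × 32 + 1
32 = 32 × 1 + 0
GCD(33, 32) = 1

LCM formula: LCM(a, b) = (a × b) / GCD(a, b)
LCM(33, 32) = (33 × 32) / 1
LCM(33, 32) = 1056 / 1
LCM(33, 32) = 1056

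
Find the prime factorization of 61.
61

Divide by primes starting from smallest:
61 ÷ 61 = 1

61 = 61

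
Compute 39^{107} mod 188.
23

Using successive squaring:
Binary expansion of 107: 1101011
Powers of 39 mod 188 (each is the square of the previous):
  39^1 ≡ 39 (mod 188)
  39^2 ≡ 39² = 1521 ≡ 17 (mod 188)
  39^4 ≡ 17² = 289 ≡ 101 (mod 188)
  39^8 ≡ 101² = 10201 ≡ 49 (mod 188)
  39^16 ≡ 49² = 2401 ≡ 145 (mod 188)
  39^32 ≡ 145² = 21025 ≡ 157 (mod 188)
  39^64 ≡ 157² = 24649 ≡ 21 (mod 188)
107 = 64 + 32 + 8 + 2 + 1, so 39^107 = 39^64 × 39^32 × 39^8 × 39^2 × 39^1 ≡ 21 × 157 × 49 × 17 × 39 (mod 188)
Multiplying step by step:
  21 × 157 = 3297 ≡ 101 (mod 188)
  101 × 49 = 4949 ≡ 61 (mod 188)
  61 × 17 = 1037 ≡ 97 (mod 188)
  97 × 39 = 3783 ≡ 23 (mod 188)
Result: 39^107 ≡ 23 (mod 188)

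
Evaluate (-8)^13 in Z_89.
Using repeated squaring. (-8) ≡ 81 (mod 89). 13 = 8 + 4 + 1 (binary 1101). Repeated squaring mod 89: 81^1 ≡ 81; 81^2 ≡ 81² = 6561 ≡ 64; 81^4 ≡ 64² = 4096 ≡ 2; 81^8 ≡ 2² = 4 ≡ 4. Multiply: (-8)^13 ≡ 81^8 × 81^4 × 81^1 ≡ 4 × 2 × 81 (mod 89): 4 × 2 = 8 ≡ 8; 8 × 81 = 648 ≡ 25. So (-8)^13 ≡ 25 (mod 89).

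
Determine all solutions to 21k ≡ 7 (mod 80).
27

Since gcd(21, 80) = 1 divides 7, a solution exists.
Multiply both sides by the inverse of 21 mod 80:
  21^(-1) mod 80 = 61
  x ≡ 61 × 7 ≡ 427 ≡ 27 (mod 80)
Verification: 21 × 27 = 567 = 7 × 80 + 7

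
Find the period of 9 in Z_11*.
Powers of 9 mod 11: 9^1≡9, 9^2≡4, 9^3≡3, 9^4≡5, 9^5≡1. Order = 5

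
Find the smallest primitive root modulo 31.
3

A primitive root g modulo p has order p-1 = 30
Prime divisors of 30: [2, 3, 5]
g is a primitive root iff g^(30/q) ≢ 1 (mod 31) for each prime divisor q
Testing small values:
  g = 2: 2^15 ≡ 1, 2^10 ≡ 1, 2^6 ≡ 2 (mod 31) → 2^15 ≡ 1, not primitive root
  g = 3: 3^15 ≡ 30, 3^10 ≡ 25, 3^6 ≡ 16 (mod 31) → none is 1, primitive root!
The smallest primitive root is 3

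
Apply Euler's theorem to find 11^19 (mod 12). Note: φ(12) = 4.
By Euler: 11^{4} ≡ 1 (mod 12) since gcd(11, 12) = 1. 19 = 4×4 + 3. So 11^{19} ≡ 11^{3} ≡ 11 (mod 12)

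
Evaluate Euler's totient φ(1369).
1332

Prime factorization: 1369 = 37^2
Using the formula φ(n) = n × Π(1 - 1/p) for each prime factor p:
φ(1369) = 1369 × (1 - 1/37)
φ(1369) = 1332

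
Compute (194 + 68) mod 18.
10

(194 + 68) = 262
262 mod 18 = 10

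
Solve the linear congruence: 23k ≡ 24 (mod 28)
12

Since gcd(23, 28) = 1 divides 24, a solution exists.
Multiply both sides by the inverse of 23 mod 28:
  23^(-1) mod 28 = 11
  x ≡ 11 × 24 ≡ 264 ≡ 12 (mod 28)
Verification: 23 × 12 = 276 = 9 × 28 + 24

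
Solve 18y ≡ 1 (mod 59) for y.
23

Using Extended Euclidean Algorithm:
gcd(18, 59) = 1
Bezout coefficients: 18 × 23 + 59 × -7 = 1
So 18 × 23 ≡ 1 (mod 59)
The inverse is 23 mod 59 = 23
Verification: 18 × 23 = 414 = 7 × 59 + 1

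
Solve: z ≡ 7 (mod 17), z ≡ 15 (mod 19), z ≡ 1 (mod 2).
M = 17 × 19 × 2 = 646. M₁ = 38, y₁ ≡ 13 (mod 17). M₂ = 34, y₂ ≡ 14 (mod 19). M₃ = 323, y₃ ≡ 1 (mod 2). z = 7×38×13 + 15×34×14 + 1×323×1 ≡ 585 (mod 646)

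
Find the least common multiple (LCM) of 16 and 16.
16

First find GCD(16, 16) using the Euclidean algorithm:
16 = 1 × 16 + 0
GCD(16, 16) = 16

LCM formula: LCM(a, b) = (a × b) / GCD(a, b)
LCM(16, 16) = (16 × 16) / 16
LCM(16, 16) = 256 / 16
LCM(16, 16) = 16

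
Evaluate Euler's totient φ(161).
132

Prime factorization: 161 = 7 × 23
Using the formula φ(n) = n × Π(1 - 1/p) for each prime factor p:
φ(161) = 161 × (1 - 1/7) × (1 - 1/23)
φ(161) = 132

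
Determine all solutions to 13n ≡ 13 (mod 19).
1

Since gcd(13, 19) = 1 divides 13, a solution exists.
Multiply both sides by the inverse of 13 mod 19:
  13^(-1) mod 19 = 3
  x ≡ 3 × 13 ≡ 39 ≡ 1 (mod 19)
Verification: 13 × 1 = 13 = 0 × 19 + 13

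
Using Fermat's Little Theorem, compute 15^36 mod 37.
By Fermat's Little Theorem, 15^{36} ≡ 1 (mod 37) since 37 is prime and gcd(15, 37) = 1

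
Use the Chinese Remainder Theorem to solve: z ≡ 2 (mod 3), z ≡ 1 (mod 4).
M = 3 × 4 = 12. M₁ = 4, y₁ ≡ 1 (mod 3). M₂ = 3, y₂ ≡ 3 (mod 4). z = 2×4×1 + 1×3×3 ≡ 5 (mod 12)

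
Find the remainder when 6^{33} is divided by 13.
By Fermat: 6^{12} ≡ 1 (mod 13). 33 = 2×12 + 9. So 6^{33} ≡ 6^{9} ≡ 5 (mod 13)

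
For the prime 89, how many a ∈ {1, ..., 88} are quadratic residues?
For prime 89, there are (p-1)/2 = (89-1)/2 = 44 quadratic residues (excluding 0).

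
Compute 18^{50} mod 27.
0

Using successive squaring:
Binary expansion of 50: 110010
Powers of 18 mod 27 (each is the square of the previous):
  18^1 ≡ 18 (mod 27)
  18^2 ≡ 18² = 324 ≡ 0 (mod 27)
  18^4 ≡ 0² = 0 ≡ 0 (mod 27)
  18^8 ≡ 0² = 0 ≡ 0 (mod 27)
  18^16 ≡ 0² = 0 ≡ 0 (mod 27)
  18^32 ≡ 0² = 0 ≡ 0 (mod 27)
50 = 32 + 16 + 2, so 18^50 = 18^32 × 18^16 × 18^2 ≡ 0 × 0 × 0 (mod 27)
Multiplying step by step:
  0 × 0 = 0 ≡ 0 (mod 27)
  0 × 0 = 0 ≡ 0 (mod 27)
Result: 18^50 ≡ 0 (mod 27)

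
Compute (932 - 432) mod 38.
6

(932 - 432) = 500
500 mod 38 = 6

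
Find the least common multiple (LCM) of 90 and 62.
2790

First find GCD(90, 62) using the Euclidean algorithm:
90 = 1 × 62 + 28
62 = 2 × 28 + 6
28 = 4 × 6 + 4
6 = 1 × 4 + 2
4 = 2 × 2 + 0
GCD(90, 62) = 2

LCM formula: LCM(a, b) = (a × b) / GCD(a, b)
LCM(90, 62) = (90 × 62) / 2
LCM(90, 62) = 5580 / 2
LCM(90, 62) = 2790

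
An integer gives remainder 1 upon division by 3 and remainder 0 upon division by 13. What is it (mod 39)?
M = 3 × 13 = 39. M₁ = 13, y₁ ≡ 1 (mod 3). M₂ = 3, y₂ ≡ 9 (mod 13). x = 1×13×1 + 0×3×9 ≡ 13 (mod 39). The smallest positive such number is 13.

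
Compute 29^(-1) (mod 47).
29^(-1) ≡ 13 (mod 47). Verification: 29 × 13 = 377 ≡ 1 (mod 47)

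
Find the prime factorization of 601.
601

Divide by primes starting from smallest:
601 ÷ 601 = 1

601 = 601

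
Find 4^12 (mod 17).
Using repeated squaring. 12 = 8 + 4 (binary 1100). Repeated squaring mod 17: 4^1 ≡ 4; 4^2 ≡ 4² = 16 ≡ 16; 4^4 ≡ 16² = 256 ≡ 1; 4^8 ≡ 1² = 1 ≡ 1. Multiply: 4^12 = 4^8 × 4^4 ≡ 1 × 1 (mod 17): 1 × 1 = 1 ≡ 1. So 4^12 ≡ 1 (mod 17).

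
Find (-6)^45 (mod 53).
Using repeated squaring. (-6) ≡ 47 (mod 53). 45 = 32 + 8 + 4 + 1 (binary 101101). Repeated squaring mod 53: 47^1 ≡ 47; 47^2 ≡ 47² = 2209 ≡ 36; 47^4 ≡ 36² = 1296 ≡ 24; 47^8 ≡ 24² = 576 ≡ 46; 47^16 ≡ 46² = 2116 ≡ 49; 47^32 ≡ 49² = 2401 ≡ 16. Multiply: (-6)^45 ≡ 47^32 × 47^8 × 47^4 × 47^1 ≡ 16 × 46 × 24 × 47 (mod 53): 16 × 46 = 736 ≡ 47; 47 × 24 = 1128 ≡ 15; 15 × 47 = 705 ≡ 16. So (-6)^45 ≡ 16 (mod 53).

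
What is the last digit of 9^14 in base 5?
Using Fermat: 9^{4} ≡ 1 (mod 5). 14 ≡ 2 (mod 4). So 9^{14} ≡ 9^{2} ≡ 1 (mod 5)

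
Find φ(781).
700

Prime factorization: 781 = 11 × 71
Using the formula φ(n) = n × Π(1 - 1/p) for each prime factor p:
φ(781) = 781 × (1 - 1/11) × (1 - 1/71)
φ(781) = 700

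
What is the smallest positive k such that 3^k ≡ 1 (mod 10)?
Powers of 3 mod 10: 3^1≡3, 3^2≡9, 3^3≡7, 3^4≡1. Order = 4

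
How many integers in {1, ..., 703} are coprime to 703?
648

Prime factorization: 703 = 19 × 37
Using the formula φ(n) = n × Π(1 - 1/p) for each prime factor p:
φ(703) = 703 × (1 - 1/19) × (1 - 1/37)
φ(703) = 648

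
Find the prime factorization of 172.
2^2 × 43

Divide by primes starting from smallest:
172 ÷ 2 = 86
86 ÷ 2 = 43
43 ÷ 43 = 1

172 = 2^2 × 43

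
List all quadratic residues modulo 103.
QRs mod 103: {1, 2, 4, 7, 8, 9, 13, 14, 15, 16, 17, 18, 19, 23, 25, 26, 28, 29, 30, 32, 33, 34, 36, 38, 41, 46, 49, 50, 52, 55, 56, 58, 59, 60, 61, 63, 64, 66, 68, 72, 76, 79, 81, 82, 83, 91, 92, 93, 97, 98, 100}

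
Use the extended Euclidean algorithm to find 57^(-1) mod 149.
Extended GCD: 57(34) + 149(-13) = 1. So 57^(-1) ≡ 34 ≡ 34 (mod 149). Verify: 57 × 34 = 1938 ≡ 1 (mod 149)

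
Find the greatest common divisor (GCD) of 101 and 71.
1

Using the Euclidean algorithm:
101 = 1 × 71 + 30
71 = 2 × 30 + 11
30 = 2 × 11 + 8
11 = 1 × 8 + 3
8 = 2 × 3 + 2
3 = 1 × 2 + 1
2 = 2 × 1 + 0

GCD(101, 71) = 1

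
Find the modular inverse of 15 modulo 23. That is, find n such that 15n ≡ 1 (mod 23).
20

Using Extended Euclidean Algorithm:
gcd(15, 23) = 1
Bezout coefficients: 15 × -3 + 23 × 2 = 1
So 15 × -3 ≡ 1 (mod 23)
The inverse is -3 mod 23 = 20
Verification: 15 × 20 = 300 = 13 × 23 + 1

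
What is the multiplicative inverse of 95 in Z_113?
95^(-1) ≡ 69 (mod 113). Verification: 95 × 69 = 6555 ≡ 1 (mod 113)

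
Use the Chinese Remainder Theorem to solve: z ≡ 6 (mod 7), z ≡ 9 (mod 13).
M = 7 × 13 = 91. M₁ = 13, y₁ ≡ 6 (mod 7). M₂ = 7, y₂ ≡ 2 (mod 13). z = 6×13×6 + 9×7×2 ≡ 48 (mod 91)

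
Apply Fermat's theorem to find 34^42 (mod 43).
By Fermat's Little Theorem, 34^{42} ≡ 1 (mod 43) since 43 is prime and gcd(34, 43) = 1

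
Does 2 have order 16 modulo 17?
p - 1 = 16 has prime divisors 2. Check 2^(16/q) mod 17 for each: 2^(16/2) = 2^8 ≡ 1 (mod 17). Since 2^8 ≡ 1 (mod 17), the order of 2 divides 8 (in fact the order is 8) ≠ 16, so it is not a primitive root.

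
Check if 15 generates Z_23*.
p - 1 = 22 has prime divisors 2, 11. Check 15^(22/q) mod 23 for each: 15^(22/2) = 15^11 ≡ 22, 15^(22/11) = 15^2 ≡ 18 (mod 23). None of these is 1, so 15 has order 22 = φ(23), so it is a primitive root mod 23.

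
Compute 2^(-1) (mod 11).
2^(-1) ≡ 6 (mod 11). Verification: 2 × 6 = 12 ≡ 1 (mod 11)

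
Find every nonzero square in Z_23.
QRs mod 23: {1, 2, 3, 4, 6, 8, 9, 12, 13, 16, 18}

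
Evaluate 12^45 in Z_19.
Using Fermat: 12^{18} ≡ 1 (mod 19). 45 ≡ 9 (mod 18). So 12^{45} ≡ 12^{9} ≡ 18 (mod 19)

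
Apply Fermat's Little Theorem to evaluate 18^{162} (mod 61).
3

By Fermat's Little Theorem, a^(p-1) ≡ 1 (mod p) for prime p and gcd(a, p) = 1
Here p = 61, so 18^60 ≡ 1 (mod 61)
We can reduce the exponent: 162 mod 60 = 42
So 18^162 ≡ 18^42 (mod 61)
Computing: 18^42 mod 61 = 3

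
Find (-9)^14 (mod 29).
Using repeated squaring. (-9) ≡ 20 (mod 29). 14 = 8 + 4 + 2 (binary 1110). Repeated squaring mod 29: 20^1 ≡ 20; 20^2 ≡ 20² = 400 ≡ 23; 20^4 ≡ 23² = 529 ≡ 7; 20^8 ≡ 7² = 49 ≡ 20. Multiply: (-9)^14 ≡ 20^8 × 20^4 × 20^2 ≡ 20 × 7 × 23 (mod 29): 20 × 7 = 140 ≡ 24; 24 × 23 = 552 ≡ 1. So (-9)^14 ≡ 1 (mod 29).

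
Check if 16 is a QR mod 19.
By Euler's criterion: 16^{9} ≡ 1 (mod 19). Since this equals 1, 16 is a QR.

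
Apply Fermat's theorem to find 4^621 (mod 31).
By Fermat: 4^{30} ≡ 1 (mod 31). 621 ≡ 21 (mod 30). So 4^{621} ≡ 4^{21} ≡ 4 (mod 31)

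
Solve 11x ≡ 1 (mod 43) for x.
11^(-1) ≡ 4 (mod 43). Verification: 11 × 4 = 44 ≡ 1 (mod 43)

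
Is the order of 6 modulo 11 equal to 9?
No, the actual order is 10, not 9.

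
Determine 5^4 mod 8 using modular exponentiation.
4 = 4 (binary 100). Repeated squaring mod 8: 5^1 ≡ 5; 5^2 ≡ 5² = 25 ≡ 1; 5^4 ≡ 1² = 1 ≡ 1. So 5^4 ≡ 1 (mod 8).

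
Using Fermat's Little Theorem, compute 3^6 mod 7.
By Fermat's Little Theorem, 3^{6} ≡ 1 (mod 7) since 7 is prime and gcd(3, 7) = 1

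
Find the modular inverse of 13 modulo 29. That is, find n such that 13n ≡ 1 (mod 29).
9

Using Extended Euclidean Algorithm:
gcd(13, 29) = 1
Bezout coefficients: 13 × 9 + 29 × -4 = 1
So 13 × 9 ≡ 1 (mod 29)
The inverse is 9 mod 29 = 9
Verification: 13 × 9 = 117 = 4 × 29 + 1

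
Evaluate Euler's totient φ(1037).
960

Prime factorization: 1037 = 17 × 61
Using the formula φ(n) = n × Π(1 - 1/p) for each prime factor p:
φ(1037) = 1037 × (1 - 1/17) × (1 - 1/61)
φ(1037) = 960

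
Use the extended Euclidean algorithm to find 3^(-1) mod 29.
Extended GCD: 3(10) + 29(-1) = 1. So 3^(-1) ≡ 10 ≡ 10 (mod 29). Verify: 3 × 10 = 30 ≡ 1 (mod 29)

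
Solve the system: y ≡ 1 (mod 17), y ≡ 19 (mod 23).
M = 17 × 23 = 391. M₁ = 23, y₁ ≡ 3 (mod 17). M₂ = 17, y₂ ≡ 19 (mod 23). y = 1×23×3 + 19×17×19 ≡ 341 (mod 391)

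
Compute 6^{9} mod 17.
11

Using successive squaring:
Binary expansion of 9: 1001
Powers of 6 mod 17 (each is the square of the previous):
  6^1 ≡ 6 (mod 17)
  6^2 ≡ 6² = 36 ≡ 2 (mod 17)
  6^4 ≡ 2² = 4 ≡ 4 (mod 17)
  6^8 ≡ 4² = 16 ≡ 16 (mod 17)
9 = 8 + 1, so 6^9 = 6^8 × 6^1 ≡ 16 × 6 (mod 17)
Multiplying step by step:
  16 × 6 = 96 ≡ 11 (mod 17)
Result: 6^9 ≡ 11 (mod 17)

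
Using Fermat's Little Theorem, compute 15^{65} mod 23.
20

By Fermat's Little Theorem, a^(p-1) ≡ 1 (mod p) for prime p and gcd(a, p) = 1
Here p = 23, so 15^22 ≡ 1 (mod 23)
We can reduce the exponent: 65 mod 22 = 21
So 15^65 ≡ 15^21 (mod 23)
Computing: 15^21 mod 23 = 20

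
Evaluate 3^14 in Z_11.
Using Fermat: 3^{10} ≡ 1 (mod 11). 14 ≡ 4 (mod 10). So 3^{14} ≡ 3^{4} ≡ 4 (mod 11)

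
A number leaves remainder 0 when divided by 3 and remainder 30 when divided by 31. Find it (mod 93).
M = 3 × 31 = 93. M₁ = 31, y₁ ≡ 1 (mod 3). M₂ = 3, y₂ ≡ 21 (mod 31). n = 0×31×1 + 30×3×21 ≡ 30 (mod 93)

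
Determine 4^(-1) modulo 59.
4^(-1) ≡ 15 (mod 59). Verification: 4 × 15 = 60 ≡ 1 (mod 59)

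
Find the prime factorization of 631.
631

Divide by primes starting from smallest:
631 ÷ 631 = 1

631 = 631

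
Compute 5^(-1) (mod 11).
9

Using Extended Euclidean Algorithm:
gcd(5, 11) = 1
Bezout coefficients: 5 × -2 + 11 × 1 = 1
So 5 × -2 ≡ 1 (mod 11)
The inverse is -2 mod 11 = 9
Verification: 5 × 9 = 45 = 4 × 11 + 1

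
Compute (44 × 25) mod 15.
5

(44 × 25) = 1100
1100 mod 15 = 5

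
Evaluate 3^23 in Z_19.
Using Fermat: 3^{18} ≡ 1 (mod 19). 23 ≡ 5 (mod 18). So 3^{23} ≡ 3^{5} ≡ 15 (mod 19)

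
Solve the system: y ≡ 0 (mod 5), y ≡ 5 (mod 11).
M = 5 × 11 = 55. M₁ = 11, y₁ ≡ 1 (mod 5). M₂ = 5, y₂ ≡ 9 (mod 11). y = 0×11×1 + 5×5×9 ≡ 5 (mod 55)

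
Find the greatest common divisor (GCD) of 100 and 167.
1

Using the Euclidean algorithm:
100 = 0 × 167 + 100
167 = 1 × 100 + 67
100 = 1 × 67 + 33
67 = 2 × 33 + 1
33 = 33 × 1 + 0

GCD(100, 167) = 1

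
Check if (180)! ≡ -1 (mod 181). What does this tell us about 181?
(180)! mod 181 = 180. Since this equals -1 (mod 181), Wilson confirms 181 is prime.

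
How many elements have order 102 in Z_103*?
Number of primitive roots mod 103 = φ(102) = 32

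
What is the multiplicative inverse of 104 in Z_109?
104^(-1) ≡ 87 (mod 109). Verification: 104 × 87 = 9048 ≡ 1 (mod 109)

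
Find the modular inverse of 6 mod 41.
6^(-1) ≡ 7 (mod 41). Verification: 6 × 7 = 42 ≡ 1 (mod 41)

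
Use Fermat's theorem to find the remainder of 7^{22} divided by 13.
4

By Fermat's Little Theorem, a^(p-1) ≡ 1 (mod p) for prime p and gcd(a, p) = 1
Here p = 13, so 7^12 ≡ 1 (mod 13)
We can reduce the exponent: 22 mod 12 = 10
So 7^22 ≡ 7^10 (mod 13)
Computing: 7^10 mod 13 = 4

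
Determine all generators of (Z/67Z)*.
Primitive roots mod 67: {2, 7, 11, 12, 13, 18, 20, 28, 31, 32, 34, 41, 44, 46, 48, 50, 51, 57, 61, 63}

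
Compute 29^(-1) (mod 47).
29^(-1) ≡ 13 (mod 47). Verification: 29 × 13 = 377 ≡ 1 (mod 47)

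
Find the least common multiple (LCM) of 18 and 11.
198

First find GCD(18, 11) using the Euclidean algorithm:
18 = 1 × 11 + 7
11 = 1 × 7 + 4
7 = 1 × 4 + 3
4 = 1 × 3 + 1
3 = 3 × 1 + 0
GCD(18, 11) = 1

LCM formula: LCM(a, b) = (a × b) / GCD(a, b)
LCM(18, 11) = (18 × 11) / 1
LCM(18, 11) = 198 / 1
LCM(18, 11) = 198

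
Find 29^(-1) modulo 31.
15

Using Extended Euclidean Algorithm:
gcd(29, 31) = 1
Bezout coefficients: 29 × 15 + 31 × -14 = 1
So 29 × 15 ≡ 1 (mod 31)
The inverse is 15 mod 31 = 15
Verification: 29 × 15 = 435 = 14 × 31 + 1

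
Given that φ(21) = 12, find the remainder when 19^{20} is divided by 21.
By Euler: 19^{12} ≡ 1 (mod 21) since gcd(19, 21) = 1. 20 = 1×12 + 8. So 19^{20} ≡ 19^{8} ≡ 4 (mod 21)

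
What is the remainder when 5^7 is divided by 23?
7 = 4 + 2 + 1 (binary 111). Repeated squaring mod 23: 5^1 ≡ 5; 5^2 ≡ 5² = 25 ≡ 2; 5^4 ≡ 2² = 4 ≡ 4. Multiply: 5^7 = 5^4 × 5^2 × 5^1 ≡ 4 × 2 × 5 (mod 23): 4 × 2 = 8 ≡ 8; 8 × 5 = 40 ≡ 17. So 5^7 ≡ 17 (mod 23).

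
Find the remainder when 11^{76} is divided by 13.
By Fermat: 11^{12} ≡ 1 (mod 13). 76 = 6×12 + 4. So 11^{76} ≡ 11^{4} ≡ 3 (mod 13)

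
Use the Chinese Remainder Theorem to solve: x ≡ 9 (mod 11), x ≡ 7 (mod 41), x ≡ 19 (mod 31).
8699

Using the Chinese Remainder Theorem:
M = product of moduli = 13981
For equation 1: M_1 = 1271, 1271 ≡ 6 (mod 11), inverse of 1271 mod 11 is 2 (check: 6 × 2 = 12 ≡ 1 (mod 11))
For equation 2: M_2 = 341, 341 ≡ 13 (mod 41), inverse of 341 mod 41 is 19 (check: 13 × 19 = 247 ≡ 1 (mod 41))
For equation 3: M_3 = 451, 451 ≡ 17 (mod 31), inverse of 451 mod 31 is 11 (check: 17 × 11 = 187 ≡ 1 (mod 31))
Combine: x ≡ Σ r_i×M_i×(M_i⁻¹ mod m_i) = 9×1271×2 + 7×341×19 + 19×451×11 = 22878 + 45353 + 94259 = 162490
162490 mod 13981 = 8699
x ≡ 8699 (mod 13981)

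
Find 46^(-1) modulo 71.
17

Using Extended Euclidean Algorithm:
gcd(46, 71) = 1
Bezout coefficients: 46 × 17 + 71 × -11 = 1
So 46 × 17 ≡ 1 (mod 71)
The inverse is 17 mod 71 = 17
Verification: 46 × 17 = 782 = 11 × 71 + 1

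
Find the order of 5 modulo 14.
Powers of 5 mod 14: 5^1≡5, 5^2≡11, 5^3≡13, 5^4≡9, 5^5≡3, 5^6≡1. Order = 6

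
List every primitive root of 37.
Primitive roots mod 37: {2, 5, 13, 15, 17, 18, 19, 20, 22, 24, 32, 35}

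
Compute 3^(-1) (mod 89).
30

Using Extended Euclidean Algorithm:
gcd(3, 89) = 1
Bezout coefficients: 3 × 30 + 89 × -1 = 1
So 3 × 30 ≡ 1 (mod 89)
The inverse is 30 mod 89 = 30
Verification: 3 × 30 = 90 = 1 × 89 + 1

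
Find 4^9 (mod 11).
9 = 8 + 1 (binary 1001). Repeated squaring mod 11: 4^1 ≡ 4; 4^2 ≡ 4² = 16 ≡ 5; 4^4 ≡ 5² = 25 ≡ 3; 4^8 ≡ 3² = 9 ≡ 9. Multiply: 4^9 = 4^8 × 4^1 ≡ 9 × 4 (mod 11): 9 × 4 = 36 ≡ 3. So 4^9 ≡ 3 (mod 11).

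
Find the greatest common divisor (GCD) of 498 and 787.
1

Using the Euclidean algorithm:
498 = 0 × 787 + 498
787 = 1 × 498 + 289
498 = 1 × 289 + 209
289 = 1 × 209 + 80
209 = 2 × 80 + 49
80 = 1 × 49 + 31
49 = 1 × 31 + 18
31 = 1 × 18 + 13
18 = 1 × 13 + 5
13 = 2 × 5 + 3
5 = 1 × 3 + 2
3 = 1 × 2 + 1
2 = 2 × 1 + 0

GCD(498, 787) = 1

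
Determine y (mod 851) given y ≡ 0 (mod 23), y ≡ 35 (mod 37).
368

Using the Chinese Remainder Theorem:
M = product of moduli = 851
For equation 1: M_1 = 37, 37 ≡ 14 (mod 23), inverse of 37 mod 23 is 5 (check: 14 × 5 = 70 ≡ 1 (mod 23))
For equation 2: M_2 = 23, 23 ≡ 23 (mod 37), inverse of 23 mod 37 is 29 (check: 23 × 29 = 667 ≡ 1 (mod 37))
Combine: y ≡ Σ r_i×M_i×(M_i⁻¹ mod m_i) = 0×37×5 + 35×23×29 = 0 + 23345 = 23345
23345 mod 851 = 368
y ≡ 368 (mod 851)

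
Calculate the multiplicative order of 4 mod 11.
Powers of 4 mod 11: 4^1≡4, 4^2≡5, 4^3≡9, 4^4≡3, 4^5≡1. Order = 5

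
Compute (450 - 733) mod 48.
5

(450 - 733) = -283
-283 mod 48 = 5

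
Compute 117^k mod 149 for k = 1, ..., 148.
g^1, g^2, ..., g^{148} mod 149: {117, 130, 12, 63, 70, 144, 11, 95, 89, 132, 97, 25, 94, 121, 2, 85, 111, 24, 126, 140, 139, 22, 41, 29, 115, 45, 50, 39, 93, 4, 21, 73, 48, 103, 131, 129, 44, 82, 58, 81, 90, 100, 78, 37, 8, 42, 146, 96, 57, 113, 109, 88, 15, 116, 13, 31, 51, 7, 74, 16, 84, 143, 43, 114, 77, 69, 27, 30, 83, 26, 62, 102, 14, 148, 32, 19, 137, 86, 79, 5, 138, 54, 60, 17, 52, 124, 55, 28, 147, 64, 38, 125, 23, 9, 10, 127, 108, 120, 34, 104, 99, 110, 56, 145, 128, 76, 101, 46, 18, 20, 105, 67, 91, 68, 59, 49, 71, 112, 141, 107, 3, 53, 92, 36, 40, 61, 134, 33, 136, 118, 98, 142, 75, 133, 65, 6, 106, 35, 72, 80, 122, 119, 66, 123, 87, 47, 135, 1}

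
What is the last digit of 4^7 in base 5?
7 = 4 + 2 + 1 (binary 111). Repeated squaring mod 5: 4^1 ≡ 4; 4^2 ≡ 4² = 16 ≡ 1; 4^4 ≡ 1² = 1 ≡ 1. Multiply: 4^7 = 4^4 × 4^2 × 4^1 ≡ 1 × 1 × 4 (mod 5): 1 × 1 = 1 ≡ 1; 1 × 4 = 4 ≡ 4. So 4^7 ≡ 4 (mod 5).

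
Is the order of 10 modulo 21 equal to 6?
Yes, ord_21(10) = 6.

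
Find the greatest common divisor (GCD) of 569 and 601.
1

Using the Euclidean algorithm:
569 = 0 × 601 + 569
601 = 1 × 569 + 32
569 = 17 × 32 + 25
32 = 1 × 25 + 7
25 = 3 × 7 + 4
7 = 1 × 4 + 3
4 = 1 × 3 + 1
3 = 3 × 1 + 0

GCD(569, 601) = 1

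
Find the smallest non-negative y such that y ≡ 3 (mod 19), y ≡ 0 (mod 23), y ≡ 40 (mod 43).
10833

Using the Chinese Remainder Theorem:
M = product of moduli = 18791
For equation 1: M_1 = 989, 989 ≡ 1 (mod 19), inverse of 989 mod 19 is 1 (check: 1 × 1 = 1 ≡ 1 (mod 19))
For equation 2: M_2 = 817, 817 ≡ 12 (mod 23), inverse of 817 mod 23 is 2 (check: 12 × 2 = 24 ≡ 1 (mod 23))
For equation 3: M_3 = 437, 437 ≡ 7 (mod 43), inverse of 437 mod 43 is 37 (check: 7 × 37 = 259 ≡ 1 (mod 43))
Combine: y ≡ Σ r_i×M_i×(M_i⁻¹ mod m_i) = 3×989×1 + 0×817×2 + 40×437×37 = 2967 + 0 + 646760 = 649727
649727 mod 18791 = 10833
y ≡ 10833 (mod 18791)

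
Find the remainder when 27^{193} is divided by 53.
By Fermat: 27^{52} ≡ 1 (mod 53). 193 = 3×52 + 37. So 27^{193} ≡ 27^{37} ≡ 14 (mod 53)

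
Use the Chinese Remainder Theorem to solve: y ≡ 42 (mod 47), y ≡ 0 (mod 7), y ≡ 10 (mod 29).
6622

Using the Chinese Remainder Theorem:
M = product of moduli = 9541
For equation 1: M_1 = 203, 203 ≡ 15 (mod 47), inverse of 203 mod 47 is 22 (check: 15 × 22 = 330 ≡ 1 (mod 47))
For equation 2: M_2 = 1363, 1363 ≡ 5 (mod 7), inverse of 1363 mod 7 is 3 (check: 5 × 3 = 15 ≡ 1 (mod 7))
For equation 3: M_3 = 329, 329 ≡ 10 (mod 29), inverse of 329 mod 29 is 3 (check: 10 × 3 = 30 ≡ 1 (mod 29))
Combine: y ≡ Σ r_i×M_i×(M_i⁻¹ mod m_i) = 42×203×22 + 0×1363×3 + 10×329×3 = 187572 + 0 + 9870 = 197442
197442 mod 9541 = 6622
y ≡ 6622 (mod 9541)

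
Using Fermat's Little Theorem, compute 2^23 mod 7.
By Fermat: 2^{6} ≡ 1 (mod 7). 23 = 3×6 + 5. So 2^{23} ≡ 2^{5} ≡ 4 (mod 7)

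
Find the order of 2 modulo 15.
Powers of 2 mod 15: 2^1≡2, 2^2≡4, 2^3≡8, 2^4≡1. Order = 4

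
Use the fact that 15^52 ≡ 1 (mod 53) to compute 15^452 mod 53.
By Fermat: 15^{52} ≡ 1 (mod 53). 452 = 8×52 + 36. So 15^{452} ≡ 15^{36} ≡ 28 (mod 53)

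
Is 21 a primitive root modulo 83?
p - 1 = 82 has prime divisors 2, 41. Check 21^(82/q) mod 83 for each: 21^(82/2) = 21^41 ≡ 1, 21^(82/41) = 21^2 ≡ 26 (mod 83). Since 21^41 ≡ 1 (mod 83), the order of 21 divides 41 (in fact the order is 41) ≠ 82, so it is not a primitive root.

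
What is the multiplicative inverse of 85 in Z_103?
85^(-1) ≡ 40 (mod 103). Verification: 85 × 40 = 3400 ≡ 1 (mod 103)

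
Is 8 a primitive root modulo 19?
No

To verify, check if 8^(18/q) ≢ 1 (mod 19) for each prime divisor q of 18
Divisors of 18 = 18: [1, 2, 3, 6, 9, 18]
  8^(18/2) = 8^9 ≡ 18 (mod 19)
  8^(18/3) = 8^6 ≡ 1 (mod 19)
Conclusion: 8 is not a primitive root modulo 19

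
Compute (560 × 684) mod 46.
44

(560 × 684) = 383040
383040 mod 46 = 44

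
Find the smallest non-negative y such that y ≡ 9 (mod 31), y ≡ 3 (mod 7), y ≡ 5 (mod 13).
1032

Using the Chinese Remainder Theorem:
M = product of moduli = 2821
For equation 1: M_1 = 91, 91 ≡ 29 (mod 31), inverse of 91 mod 31 is 15 (check: 29 × 15 = 435 ≡ 1 (mod 31))
For equation 2: M_2 = 403, 403 ≡ 4 (mod 7), inverse of 403 mod 7 is 2 (check: 4 × 2 = 8 ≡ 1 (mod 7))
For equation 3: M_3 = 217, 217 ≡ 9 (mod 13), inverse of 217 mod 13 is 3 (check: 9 × 3 = 27 ≡ 1 (mod 13))
Combine: y ≡ Σ r_i×M_i×(M_i⁻¹ mod m_i) = 9×91×15 + 3×403×2 + 5×217×3 = 12285 + 2418 + 3255 = 17958
17958 mod 2821 = 1032
y ≡ 1032 (mod 2821)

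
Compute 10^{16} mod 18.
10

Using successive squaring:
Binary expansion of 16: 10000
Powers of 10 mod 18 (each is the square of the previous):
  10^1 ≡ 10 (mod 18)
  10^2 ≡ 10² = 100 ≡ 10 (mod 18)
  10^4 ≡ 10² = 100 ≡ 10 (mod 18)
  10^8 ≡ 10² = 100 ≡ 10 (mod 18)
  10^16 ≡ 10² = 100 ≡ 10 (mod 18)
16 is a power of 2, so 10^16 is the last square: ≡ 10 (mod 18)
Result: 10^16 ≡ 10 (mod 18)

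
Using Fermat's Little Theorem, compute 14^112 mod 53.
By Fermat: 14^{52} ≡ 1 (mod 53). 112 = 2×52 + 8. So 14^{112} ≡ 14^{8} ≡ 28 (mod 53)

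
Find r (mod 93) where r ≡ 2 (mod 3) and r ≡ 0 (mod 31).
M = 3 × 31 = 93. M₁ = 31, y₁ ≡ 1 (mod 3). M₂ = 3, y₂ ≡ 21 (mod 31). r = 2×31×1 + 0×3×21 ≡ 62 (mod 93)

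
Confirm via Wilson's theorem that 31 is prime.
(30)! mod 31 = 30. Since this equals -1 (mod 31), Wilson confirms 31 is prime.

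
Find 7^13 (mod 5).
Using Fermat: 7^{4} ≡ 1 (mod 5). 13 ≡ 1 (mod 4). So 7^{13} ≡ 7^{1} ≡ 2 (mod 5)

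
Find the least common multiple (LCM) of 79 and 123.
9717

First find GCD(79, 123) using the Euclidean algorithm:
79 = 0 × 123 + 79
123 = 1 × 79 + 44
79 = 1 × 44 + 35
44 = 1 × 35 + 9
35 = 3 × 9 + 8
9 = 1 × 8 + 1
8 = 8 × 1 + 0
GCD(79, 123) = 1

LCM formula: LCM(a, b) = (a × b) / GCD(a, b)
LCM(79, 123) = (79 × 123) / 1
LCM(79, 123) = 9717 / 1
LCM(79, 123) = 9717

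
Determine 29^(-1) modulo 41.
29^(-1) ≡ 17 (mod 41). Verification: 29 × 17 = 493 ≡ 1 (mod 41)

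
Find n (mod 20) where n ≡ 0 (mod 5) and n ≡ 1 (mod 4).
M = 5 × 4 = 20. M₁ = 4, y₁ ≡ 4 (mod 5). M₂ = 5, y₂ ≡ 1 (mod 4). n = 0×4×4 + 1×5×1 ≡ 5 (mod 20)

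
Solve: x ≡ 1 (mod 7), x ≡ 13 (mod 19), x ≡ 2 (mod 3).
M = 7 × 19 × 3 = 399. M₁ = 57, y₁ ≡ 1 (mod 7). M₂ = 21, y₂ ≡ 10 (mod 19). M₃ = 133, y₃ ≡ 1 (mod 3). x = 1×57×1 + 13×21×10 + 2×133×1 ≡ 260 (mod 399)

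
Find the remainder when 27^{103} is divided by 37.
By Fermat: 27^{36} ≡ 1 (mod 37). 103 = 2×36 + 31. So 27^{103} ≡ 27^{31} ≡ 27 (mod 37)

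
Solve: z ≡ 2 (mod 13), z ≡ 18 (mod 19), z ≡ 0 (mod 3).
M = 13 × 19 × 3 = 741. M₁ = 57, y₁ ≡ 8 (mod 13). M₂ = 39, y₂ ≡ 1 (mod 19). M₃ = 247, y₃ ≡ 1 (mod 3). z = 2×57×8 + 18×39×1 + 0×247×1 ≡ 132 (mod 741)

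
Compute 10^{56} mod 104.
48

Using successive squaring:
Binary expansion of 56: 111000
Powers of 10 mod 104 (each is the square of the previous):
  10^1 ≡ 10 (mod 104)
  10^2 ≡ 10² = 100 ≡ 100 (mod 104)
  10^4 ≡ 100² = 10000 ≡ 16 (mod 104)
  10^8 ≡ 16² = 256 ≡ 48 (mod 104)
  10^16 ≡ 48² = 2304 ≡ 16 (mod 104)
  10^32 ≡ 16² = 256 ≡ 48 (mod 104)
56 = 32 + 16 + 8, so 10^56 = 10^32 × 10^16 × 10^8 ≡ 48 × 16 × 48 (mod 104)
Multiplying step by step:
  48 × 16 = 768 ≡ 40 (mod 104)
  40 × 48 = 1920 ≡ 48 (mod 104)
Result: 10^56 ≡ 48 (mod 104)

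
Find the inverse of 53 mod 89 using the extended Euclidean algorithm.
Extended GCD: 53(42) + 89(-25) = 1. So 53^(-1) ≡ 42 ≡ 42 (mod 89). Verify: 53 × 42 = 2226 ≡ 1 (mod 89)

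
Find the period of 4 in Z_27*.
Powers of 4 mod 27: 4^1≡4, 4^2≡16, 4^3≡10, 4^4≡13, 4^5≡25, 4^6≡19, 4^7≡22, 4^8≡7, 4^9≡1. Order = 9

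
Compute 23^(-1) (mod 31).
23^(-1) ≡ 27 (mod 31). Verification: 23 × 27 = 621 ≡ 1 (mod 31)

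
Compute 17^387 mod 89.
Using Fermat: 17^{88} ≡ 1 (mod 89). 387 ≡ 35 (mod 88). So 17^{387} ≡ 17^{35} ≡ 36 (mod 89)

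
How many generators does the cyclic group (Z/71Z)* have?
24

The number of primitive roots modulo p is φ(p-1) = φ(70)
φ(70) = 24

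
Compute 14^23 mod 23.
Using Fermat: 14^{22} ≡ 1 (mod 23). 23 ≡ 1 (mod 22). So 14^{23} ≡ 14^{1} ≡ 14 (mod 23)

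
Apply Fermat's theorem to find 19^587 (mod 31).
By Fermat: 19^{30} ≡ 1 (mod 31). 587 ≡ 17 (mod 30). So 19^{587} ≡ 19^{17} ≡ 20 (mod 31)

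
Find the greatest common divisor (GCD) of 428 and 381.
1

Using the Euclidean algorithm:
428 = 1 × 381 + 47
381 = 8 × 47 + 5
47 = 9 × 5 + 2
5 = 2 × 2 + 1
2 = 2 × 1 + 0

GCD(428, 381) = 1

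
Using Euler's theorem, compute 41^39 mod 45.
By Euler: 41^{24} ≡ 1 (mod 45) since gcd(41, 45) = 1. 39 = 1×24 + 15. So 41^{39} ≡ 41^{15} ≡ 26 (mod 45)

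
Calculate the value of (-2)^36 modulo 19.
Using Fermat: (-2)^{18} ≡ 1 (mod 19). 36 ≡ 0 (mod 18). So (-2)^{36} ≡ (-2)^{0} ≡ 1 (mod 19)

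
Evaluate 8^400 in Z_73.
Using Fermat: 8^{72} ≡ 1 (mod 73). 400 ≡ 40 (mod 72). So 8^{400} ≡ 8^{40} ≡ 8 (mod 73)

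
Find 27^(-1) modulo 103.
42

Using Extended Euclidean Algorithm:
gcd(27, 103) = 1
Bezout coefficients: 27 × 42 + 103 × -11 = 1
So 27 × 42 ≡ 1 (mod 103)
The inverse is 42 mod 103 = 42
Verification: 27 × 42 = 1134 = 11 × 103 + 1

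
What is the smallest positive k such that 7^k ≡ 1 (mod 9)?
Powers of 7 mod 9: 7^1≡7, 7^2≡4, 7^3≡1. Order = 3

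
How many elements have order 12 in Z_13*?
Number of primitive roots mod 13 = φ(12) = 4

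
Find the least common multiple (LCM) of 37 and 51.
1887

First find GCD(37, 51) using the Euclidean algorithm:
37 = 0 × 51 + 37
51 = 1 × 37 + 14
37 = 2 × 14 + 9
14 = 1 × 9 + 5
9 = 1 × 5 + 4
5 = 1 × 4 + 1
4 = 4 × 1 + 0
GCD(37, 51) = 1

LCM formula: LCM(a, b) = (a × b) / GCD(a, b)
LCM(37, 51) = (37 × 51) / 1
LCM(37, 51) = 1887 / 1
LCM(37, 51) = 1887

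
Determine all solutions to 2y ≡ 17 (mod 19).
18

Since gcd(2, 19) = 1 divides 17, a solution exists.
Multiply both sides by the inverse of 2 mod 19:
  2^(-1) mod 19 = 10
  x ≡ 10 × 17 ≡ 170 ≡ 18 (mod 19)
Verification: 2 × 18 = 36 = 1 × 19 + 17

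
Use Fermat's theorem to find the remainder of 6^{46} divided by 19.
6

By Fermat's Little Theorem, a^(p-1) ≡ 1 (mod p) for prime p and gcd(a, p) = 1
Here p = 19, so 6^18 ≡ 1 (mod 19)
We can reduce the exponent: 46 mod 18 = 10
So 6^46 ≡ 6^10 (mod 19)
Computing: 6^10 mod 19 = 6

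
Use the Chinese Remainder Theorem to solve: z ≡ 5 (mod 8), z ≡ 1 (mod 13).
M = 8 × 13 = 104. M₁ = 13, y₁ ≡ 5 (mod 8). M₂ = 8, y₂ ≡ 5 (mod 13). z = 5×13×5 + 1×8×5 ≡ 53 (mod 104)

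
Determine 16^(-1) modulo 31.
16^(-1) ≡ 2 (mod 31). Verification: 16 × 2 = 32 ≡ 1 (mod 31)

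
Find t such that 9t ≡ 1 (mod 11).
9^(-1) ≡ 5 (mod 11). Verification: 9 × 5 = 45 ≡ 1 (mod 11)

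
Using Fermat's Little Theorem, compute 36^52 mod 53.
By Fermat's Little Theorem, 36^{52} ≡ 1 (mod 53) since 53 is prime and gcd(36, 53) = 1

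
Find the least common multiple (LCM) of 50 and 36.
900

First find GCD(50, 36) using the Euclidean algorithm:
50 = 1 × 36 + 14
36 = 2 × 14 + 8
14 = 1 × 8 + 6
8 = 1 × 6 + 2
6 = 3 × 2 + 0
GCD(50, 36) = 2

LCM formula: LCM(a, b) = (a × b) / GCD(a, b)
LCM(50, 36) = (50 × 36) / 2
LCM(50, 36) = 1800 / 2
LCM(50, 36) = 900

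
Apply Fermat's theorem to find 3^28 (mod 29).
By Fermat's Little Theorem, 3^{28} ≡ 1 (mod 29) since 29 is prime and gcd(3, 29) = 1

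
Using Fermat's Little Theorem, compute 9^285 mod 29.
By Fermat: 9^{28} ≡ 1 (mod 29). 285 ≡ 5 (mod 28). So 9^{285} ≡ 9^{5} ≡ 5 (mod 29)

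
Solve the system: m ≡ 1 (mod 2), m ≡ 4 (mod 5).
M = 2 × 5 = 10. M₁ = 5, y₁ ≡ 1 (mod 2). M₂ = 2, y₂ ≡ 3 (mod 5). m = 1×5×1 + 4×2×3 ≡ 9 (mod 10)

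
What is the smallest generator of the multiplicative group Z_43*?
p - 1 = 42 has prime divisors 2, 3, 7. h is a primitive root mod 43 iff h^(42/q) ≢ 1 (mod 43) for each such q.
h = 2: 2^21 ≡ 42, 2^14 ≡ 1, 2^6 ≡ 21 (mod 43); 2^14 ≡ 1, so not a primitive root.
h = 3: 3^21 ≡ 42, 3^14 ≡ 36, 3^6 ≡ 41 (mod 43); none is 1, so 3 has order 42 and is a primitive root.
The smallest primitive root mod 43 is g = 3.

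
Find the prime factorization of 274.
2 × 137

Divide by primes starting from smallest:
274 ÷ 2 = 137
137 ÷ 137 = 1

274 = 2 × 137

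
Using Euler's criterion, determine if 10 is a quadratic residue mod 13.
By Euler's criterion: 10^{6} ≡ 1 (mod 13). Since this equals 1, 10 is a QR.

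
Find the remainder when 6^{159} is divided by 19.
By Fermat: 6^{18} ≡ 1 (mod 19). 159 = 8×18 + 15. So 6^{159} ≡ 6^{15} ≡ 11 (mod 19)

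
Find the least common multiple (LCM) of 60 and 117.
2340

First find GCD(60, 117) using the Euclidean algorithm:
60 = 0 × 117 + 60
117 = 1 × 60 + 57
60 = 1 × 57 + 3
57 = 19 × 3 + 0
GCD(60, 117) = 3

LCM formula: LCM(a, b) = (a × b) / GCD(a, b)
LCM(60, 117) = (60 × 117) / 3
LCM(60, 117) = 7020 / 3
LCM(60, 117) = 2340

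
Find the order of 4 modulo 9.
Powers of 4 mod 9: 4^1≡4, 4^2≡7, 4^3≡1. Order = 3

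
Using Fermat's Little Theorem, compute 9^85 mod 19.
By Fermat: 9^{18} ≡ 1 (mod 19). 85 = 4×18 + 13. So 9^{85} ≡ 9^{13} ≡ 6 (mod 19)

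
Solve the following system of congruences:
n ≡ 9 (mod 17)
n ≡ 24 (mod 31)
179

Using the Chinese Remainder Theorem:
M = product of moduli = 527
For equation 1: M_1 = 31, 31 ≡ 14 (mod 17), inverse of 31 mod 17 is 11 (check: 14 × 11 = 154 ≡ 1 (mod 17))
For equation 2: M_2 = 17, 17 ≡ 17 (mod 31), inverse of 17 mod 31 is 11 (check: 17 × 11 = 187 ≡ 1 (mod 31))
Combine: n ≡ Σ r_i×M_i×(M_i⁻¹ mod m_i) = 9×31×11 + 24×17×11 = 3069 + 4488 = 7557
7557 mod 527 = 179
n ≡ 179 (mod 527)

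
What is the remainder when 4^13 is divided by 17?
Using repeated squaring. 13 = 8 + 4 + 1 (binary 1101). Repeated squaring mod 17: 4^1 ≡ 4; 4^2 ≡ 4² = 16 ≡ 16; 4^4 ≡ 16² = 256 ≡ 1; 4^8 ≡ 1² = 1 ≡ 1. Multiply: 4^13 = 4^8 × 4^4 × 4^1 ≡ 1 × 1 × 4 (mod 17): 1 × 1 = 1 ≡ 1; 1 × 4 = 4 ≡ 4. So 4^13 ≡ 4 (mod 17).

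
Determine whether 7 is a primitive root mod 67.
p - 1 = 66 has prime divisors 2, 3, 11. Check 7^(66/q) mod 67 for each: 7^(66/2) = 7^33 ≡ 66, 7^(66/3) = 7^22 ≡ 29, 7^(66/11) = 7^6 ≡ 64 (mod 67). None of these is 1, so 7 has order 66 = φ(67), so it is a primitive root mod 67.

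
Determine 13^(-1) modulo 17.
13^(-1) ≡ 4 (mod 17). Verification: 13 × 4 = 52 ≡ 1 (mod 17)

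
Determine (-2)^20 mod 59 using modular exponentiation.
Using repeated squaring. (-2) ≡ 57 (mod 59). 20 = 16 + 4 (binary 10100). Repeated squaring mod 59: 57^1 ≡ 57; 57^2 ≡ 57² = 3249 ≡ 4; 57^4 ≡ 4² = 16 ≡ 16; 57^8 ≡ 16² = 256 ≡ 20; 57^16 ≡ 20² = 400 ≡ 46. Multiply: (-2)^20 ≡ 57^16 × 57^4 ≡ 46 × 16 (mod 59): 46 × 16 = 736 ≡ 28. So (-2)^20 ≡ 28 (mod 59).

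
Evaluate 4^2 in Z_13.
2 = 2 (binary 10). Repeated squaring mod 13: 4^1 ≡ 4; 4^2 ≡ 4² = 16 ≡ 3. So 4^2 ≡ 3 (mod 13).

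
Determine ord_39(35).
Powers of 35 mod 39: 35^1≡35, 35^2≡16, 35^3≡14, 35^4≡22, 35^5≡29, 35^6≡1. Order = 6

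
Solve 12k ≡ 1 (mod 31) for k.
13

Using Extended Euclidean Algorithm:
gcd(12, 31) = 1
Bezout coefficients: 12 × 13 + 31 × -5 = 1
So 12 × 13 ≡ 1 (mod 31)
The inverse is 13 mod 31 = 13
Verification: 12 × 13 = 156 = 5 × 31 + 1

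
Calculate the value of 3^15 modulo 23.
Using repeated squaring. 15 = 8 + 4 + 2 + 1 (binary 1111). Repeated squaring mod 23: 3^1 ≡ 3; 3^2 ≡ 3² = 9 ≡ 9; 3^4 ≡ 9² = 81 ≡ 12; 3^8 ≡ 12² = 144 ≡ 6. Multiply: 3^15 = 3^8 × 3^4 × 3^2 × 3^1 ≡ 6 × 12 × 9 × 3 (mod 23): 6 × 12 = 72 ≡ 3; 3 × 9 = 27 ≡ 4; 4 × 3 = 12 ≡ 12. So 3^15 ≡ 12 (mod 23).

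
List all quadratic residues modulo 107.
QRs mod 107: {1, 3, 4, 9, 10, 11, 12, 13, 14, 16, 19, 23, 25, 27, 29, 30, 33, 34, 35, 36, 37, 39, 40, 41, 42, 44, 47, 48, 49, 52, 53, 56, 57, 61, 62, 64, 69, 75, 76, 79, 81, 83, 85, 86, 87, 89, 90, 92, 99, 100, 101, 102, 105}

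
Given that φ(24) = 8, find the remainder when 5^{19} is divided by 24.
By Euler: 5^{8} ≡ 1 (mod 24) since gcd(5, 24) = 1. 19 = 2×8 + 3. So 5^{19} ≡ 5^{3} ≡ 5 (mod 24)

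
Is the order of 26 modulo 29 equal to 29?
No, the actual order is 28, not 29.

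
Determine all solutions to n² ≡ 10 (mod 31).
The square roots of 10 mod 31 are 14 and 17. Verify: 14² = 196 ≡ 10 (mod 31)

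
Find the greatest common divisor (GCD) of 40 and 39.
1

Using the Euclidean algorithm:
40 = 1 × 39 + 1
39 = 39 × 1 + 0

GCD(40, 39) = 1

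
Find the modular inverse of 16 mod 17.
16^(-1) ≡ 16 (mod 17). Verification: 16 × 16 = 256 ≡ 1 (mod 17)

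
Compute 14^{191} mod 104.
40

Using successive squaring:
Binary expansion of 191: 10111111
Powers of 14 mod 104 (each is the square of the previous):
  14^1 ≡ 14 (mod 104)
  14^2 ≡ 14² = 196 ≡ 92 (mod 104)
  14^4 ≡ 92² = 8464 ≡ 40 (mod 104)
  14^8 ≡ 40² = 1600 ≡ 40 (mod 104)
  14^16 ≡ 40² = 1600 ≡ 40 (mod 104)
  14^32 ≡ 40² = 1600 ≡ 40 (mod 104)
  14^64 ≡ 40² = 1600 ≡ 40 (mod 104)
  14^128 ≡ 40² = 1600 ≡ 40 (mod 104)
191 = 128 + 32 + 16 + 8 + 4 + 2 + 1, so 14^191 = 14^128 × 14^32 × 14^16 × 14^8 × 14^4 × 14^2 × 14^1 ≡ 40 × 40 × 40 × 40 × 40 × 92 × 14 (mod 104)
Multiplying step by step:
  40 × 40 = 1600 ≡ 40 (mod 104)
  40 × 40 = 1600 ≡ 40 (mod 104)
  40 × 40 = 1600 ≡ 40 (mod 104)
  40 × 40 = 1600 ≡ 40 (mod 104)
  40 × 92 = 3680 ≡ 40 (mod 104)
  40 × 14 = 560 ≡ 40 (mod 104)
Result: 14^191 ≡ 40 (mod 104)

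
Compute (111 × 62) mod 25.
7

(111 × 62) = 6882
6882 mod 25 = 7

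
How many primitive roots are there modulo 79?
24

The number of primitive roots modulo p is φ(p-1) = φ(78)
φ(78) = 24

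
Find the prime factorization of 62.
2 × 31

Divide by primes starting from smallest:
62 ÷ 2 = 31
31 ÷ 31 = 1

62 = 2 × 31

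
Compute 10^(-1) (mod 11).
10^(-1) ≡ 10 (mod 11). Verification: 10 × 10 = 100 ≡ 1 (mod 11)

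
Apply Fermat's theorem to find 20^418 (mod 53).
By Fermat: 20^{52} ≡ 1 (mod 53). 418 ≡ 2 (mod 52). So 20^{418} ≡ 20^{2} ≡ 29 (mod 53)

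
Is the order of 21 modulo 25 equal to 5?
Yes, ord_25(21) = 5.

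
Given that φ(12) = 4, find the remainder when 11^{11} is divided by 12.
By Euler: 11^{4} ≡ 1 (mod 12) since gcd(11, 12) = 1. 11 = 2×4 + 3. So 11^{11} ≡ 11^{3} ≡ 11 (mod 12)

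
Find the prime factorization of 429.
3 × 11 × 13

Divide by primes starting from smallest:
429 ÷ 3 = 143
143 ÷ 11 = 13
13 ÷ 13 = 1

429 = 3 × 11 × 13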